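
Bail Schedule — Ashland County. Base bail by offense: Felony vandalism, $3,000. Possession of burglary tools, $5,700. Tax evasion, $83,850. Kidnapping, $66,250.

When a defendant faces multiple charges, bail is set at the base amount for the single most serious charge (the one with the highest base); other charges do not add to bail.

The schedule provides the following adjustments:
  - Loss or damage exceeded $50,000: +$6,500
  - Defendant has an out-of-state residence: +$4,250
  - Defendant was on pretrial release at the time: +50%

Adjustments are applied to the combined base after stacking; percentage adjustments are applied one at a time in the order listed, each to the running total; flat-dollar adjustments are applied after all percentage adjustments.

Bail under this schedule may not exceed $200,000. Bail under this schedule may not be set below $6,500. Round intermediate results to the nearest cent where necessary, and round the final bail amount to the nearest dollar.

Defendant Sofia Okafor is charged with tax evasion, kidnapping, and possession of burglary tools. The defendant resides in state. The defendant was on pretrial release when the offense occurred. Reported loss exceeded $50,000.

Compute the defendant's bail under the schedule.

$132,275

Base amounts from the schedule: tax evasion $83,850; kidnapping $66,250; possession of burglary tools $5,700.
Stacking rule: use the highest base only. Highest is tax evasion at $83,850. Combined base = $83,850.
Defendant was on pretrial release at the time (+50%): $83,850 × 1.5 = $125,775.
Loss or damage exceeded $50,000 (+$6,500 flat): $125,775 + $6,500 = $132,275.
$132,275 is within the $200,000 maximum.
$132,275 is at or above the $6,500 minimum.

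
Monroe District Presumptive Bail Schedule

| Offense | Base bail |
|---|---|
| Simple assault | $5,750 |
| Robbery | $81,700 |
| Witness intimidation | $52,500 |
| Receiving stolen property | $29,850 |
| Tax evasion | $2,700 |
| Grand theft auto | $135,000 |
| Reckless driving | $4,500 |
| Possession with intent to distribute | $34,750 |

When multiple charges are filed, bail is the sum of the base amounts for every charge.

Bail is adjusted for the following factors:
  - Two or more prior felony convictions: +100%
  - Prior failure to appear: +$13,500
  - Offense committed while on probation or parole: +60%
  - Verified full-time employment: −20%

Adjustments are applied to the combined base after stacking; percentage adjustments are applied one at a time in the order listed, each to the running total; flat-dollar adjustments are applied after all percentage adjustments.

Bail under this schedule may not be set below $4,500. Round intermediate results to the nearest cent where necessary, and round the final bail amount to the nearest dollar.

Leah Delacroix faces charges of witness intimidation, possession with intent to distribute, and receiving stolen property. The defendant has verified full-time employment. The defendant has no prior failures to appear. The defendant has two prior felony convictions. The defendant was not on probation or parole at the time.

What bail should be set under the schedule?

$187,360

Base amounts from the schedule: witness intimidation $52,500; possession with intent to distribute $34,750; receiving stolen property $29,850.
Stacking rule: sum of all bases. $52,500 + $34,750 + $29,850 = $117,100.
Two or more prior felony convictions (+100%): $117,100 × 2 = $234,200.
Verified full-time employment (−20%): $234,200 × 0.8 = $187,360.
$187,360 is at or above the $4,500 minimum.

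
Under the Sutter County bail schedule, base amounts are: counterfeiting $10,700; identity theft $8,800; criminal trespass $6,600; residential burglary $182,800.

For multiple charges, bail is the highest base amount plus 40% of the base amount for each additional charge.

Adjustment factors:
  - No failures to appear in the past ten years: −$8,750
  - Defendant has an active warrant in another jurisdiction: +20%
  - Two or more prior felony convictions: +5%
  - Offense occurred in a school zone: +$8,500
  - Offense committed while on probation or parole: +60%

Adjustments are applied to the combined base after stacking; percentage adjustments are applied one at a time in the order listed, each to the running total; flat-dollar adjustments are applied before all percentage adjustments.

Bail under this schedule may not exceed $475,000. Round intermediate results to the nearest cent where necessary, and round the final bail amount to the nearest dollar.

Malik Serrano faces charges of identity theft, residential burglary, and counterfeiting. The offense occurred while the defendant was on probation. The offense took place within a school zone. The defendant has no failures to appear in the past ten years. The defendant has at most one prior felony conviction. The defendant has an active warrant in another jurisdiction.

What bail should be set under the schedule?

Base amounts from the schedule: identity theft $8,800; residential burglary $182,800; counterfeiting $10,700.
Stacking rule: highest base plus 40% of each additional charge. Highest is residential burglary at $182,800. Additional: $8,800 × 40% = $3,520; $10,700 × 40% = $4,280. Combined base = $182,800 + $7,800 = $190,600.
No failures to appear in the past ten years (−$8,750 flat): $190,600 − $8,750 = $181,850.
Offense occurred in a school zone (+$8,500 flat): $181,850 + $8,500 = $190,350.
Defendant has an active warrant in another jurisdiction (+20%): $190,350 × 1.2 = $228,420.
Offense committed while on probation or parole (+60%): $228,420 × 1.6 = $365,472.
$365,472 is within the $475,000 maximum.

$365,472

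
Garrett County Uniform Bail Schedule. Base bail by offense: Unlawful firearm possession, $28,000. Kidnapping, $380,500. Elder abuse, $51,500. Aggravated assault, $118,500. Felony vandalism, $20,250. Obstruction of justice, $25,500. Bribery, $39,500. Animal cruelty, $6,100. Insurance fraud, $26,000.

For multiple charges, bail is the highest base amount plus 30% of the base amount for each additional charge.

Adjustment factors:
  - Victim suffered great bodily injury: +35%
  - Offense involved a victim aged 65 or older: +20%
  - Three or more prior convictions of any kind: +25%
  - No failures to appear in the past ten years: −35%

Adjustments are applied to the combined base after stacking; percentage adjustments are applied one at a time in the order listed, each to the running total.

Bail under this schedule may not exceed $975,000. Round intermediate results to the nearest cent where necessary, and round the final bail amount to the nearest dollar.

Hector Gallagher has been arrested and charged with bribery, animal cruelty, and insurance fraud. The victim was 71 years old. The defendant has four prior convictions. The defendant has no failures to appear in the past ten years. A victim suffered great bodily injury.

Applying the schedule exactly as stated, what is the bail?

Base amounts from the schedule: bribery $39,500; animal cruelty $6,100; insurance fraud $26,000.
Stacking rule: highest base plus 30% of each additional charge. Highest is bribery at $39,500. Additional: $6,100 × 30% = $1,830; $26,000 × 30% = $7,800. Combined base = $39,500 + $9,630 = $49,130.
Victim suffered great bodily injury (+35%): $49,130 × 1.35 = $66,325.50.
Offense involved a victim aged 65 or older (+20%): $66,325.50 × 1.2 = $79,590.60.
Three or more prior convictions of any kind (+25%): $79,590.60 × 1.25 = $99,488.25.
No failures to appear in the past ten years (−35%): $99,488.25 × 0.65 = $64,667.36.
$64,667.36 is within the $975,000 maximum.
Rounded to the nearest dollar: $64,667.

$64,667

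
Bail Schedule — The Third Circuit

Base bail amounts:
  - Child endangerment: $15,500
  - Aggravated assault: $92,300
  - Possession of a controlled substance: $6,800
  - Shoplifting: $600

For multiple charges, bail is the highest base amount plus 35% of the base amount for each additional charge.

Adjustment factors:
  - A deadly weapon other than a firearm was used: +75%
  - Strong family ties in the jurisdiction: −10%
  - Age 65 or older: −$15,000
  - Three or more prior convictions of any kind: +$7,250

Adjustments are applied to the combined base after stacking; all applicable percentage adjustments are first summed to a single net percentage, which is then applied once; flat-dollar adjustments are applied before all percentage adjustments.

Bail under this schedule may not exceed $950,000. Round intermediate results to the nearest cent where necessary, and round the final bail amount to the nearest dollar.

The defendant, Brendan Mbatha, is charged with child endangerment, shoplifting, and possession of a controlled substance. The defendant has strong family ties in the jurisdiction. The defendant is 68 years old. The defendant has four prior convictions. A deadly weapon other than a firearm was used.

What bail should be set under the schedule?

$17,061

Base amounts from the schedule: child endangerment $15,500; shoplifting $600; possession of a controlled substance $6,800.
Stacking rule: highest base plus 35% of each additional charge. Highest is child endangerment at $15,500. Additional: $600 × 35% = $210; $6,800 × 35% = $2,380. Combined base = $15,500 + $2,590 = $18,090.
Age 65 or older (−$15,000 flat): $18,090 − $15,000 = $3,090.
Three or more prior convictions of any kind (+$7,250 flat): $3,090 + $7,250 = $10,340.
Net percentage adjustment: +75% −10% = +65%. $10,340 × 1.65 = $17,061.
$17,061 is within the $950,000 maximum.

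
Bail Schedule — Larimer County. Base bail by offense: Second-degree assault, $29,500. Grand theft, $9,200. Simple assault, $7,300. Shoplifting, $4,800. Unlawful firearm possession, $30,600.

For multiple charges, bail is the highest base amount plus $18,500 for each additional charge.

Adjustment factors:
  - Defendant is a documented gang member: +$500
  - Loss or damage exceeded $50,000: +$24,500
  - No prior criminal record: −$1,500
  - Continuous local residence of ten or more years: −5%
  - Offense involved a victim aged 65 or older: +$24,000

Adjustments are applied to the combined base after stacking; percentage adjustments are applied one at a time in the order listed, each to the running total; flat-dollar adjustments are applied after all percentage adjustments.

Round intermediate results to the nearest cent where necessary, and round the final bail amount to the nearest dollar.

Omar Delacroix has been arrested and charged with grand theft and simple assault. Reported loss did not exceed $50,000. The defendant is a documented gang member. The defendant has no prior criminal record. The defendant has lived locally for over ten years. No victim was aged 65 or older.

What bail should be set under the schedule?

Base amounts from the schedule: grand theft $9,200; simple assault $7,300.
Stacking rule: highest base plus $18,500 per additional charge. Highest is grand theft at $9,200; 1 additional charge → +$18,500. Combined base = $27,700.
Continuous local residence of ten or more years (−5%): $27,700 × 0.95 = $26,315.
Defendant is a documented gang member (+$500 flat): $26,315 + $500 = $26,815.
No prior criminal record (−$1,500 flat): $26,815 − $1,500 = $25,315.

$25,315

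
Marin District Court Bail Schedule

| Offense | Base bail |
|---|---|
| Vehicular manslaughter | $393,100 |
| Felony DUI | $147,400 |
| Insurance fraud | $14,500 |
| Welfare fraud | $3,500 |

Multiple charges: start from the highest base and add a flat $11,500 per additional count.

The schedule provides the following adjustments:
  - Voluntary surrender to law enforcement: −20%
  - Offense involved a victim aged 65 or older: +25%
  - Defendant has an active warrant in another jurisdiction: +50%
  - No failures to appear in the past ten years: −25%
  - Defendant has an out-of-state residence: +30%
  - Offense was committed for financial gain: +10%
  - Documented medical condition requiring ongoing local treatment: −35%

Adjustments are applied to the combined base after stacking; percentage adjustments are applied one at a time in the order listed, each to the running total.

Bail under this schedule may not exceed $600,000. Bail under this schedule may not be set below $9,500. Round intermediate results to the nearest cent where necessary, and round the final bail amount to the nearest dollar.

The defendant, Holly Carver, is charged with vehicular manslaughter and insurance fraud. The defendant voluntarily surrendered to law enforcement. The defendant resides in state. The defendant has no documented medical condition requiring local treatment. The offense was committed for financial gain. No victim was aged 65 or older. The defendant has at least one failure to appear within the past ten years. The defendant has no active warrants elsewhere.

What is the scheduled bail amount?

Base amounts from the schedule: vehicular manslaughter $393,100; insurance fraud $14,500.
Stacking rule: highest base plus $11,500 per additional charge. Highest is vehicular manslaughter at $393,100; 1 additional charge → +$11,500. Combined base = $404,600.
Voluntary surrender to law enforcement (−20%): $404,600 × 0.8 = $323,680.
Offense was committed for financial gain (+10%): $323,680 × 1.1 = $356,048.
$356,048 is within the $600,000 maximum.
$356,048 is at or above the $9,500 minimum.

$356,048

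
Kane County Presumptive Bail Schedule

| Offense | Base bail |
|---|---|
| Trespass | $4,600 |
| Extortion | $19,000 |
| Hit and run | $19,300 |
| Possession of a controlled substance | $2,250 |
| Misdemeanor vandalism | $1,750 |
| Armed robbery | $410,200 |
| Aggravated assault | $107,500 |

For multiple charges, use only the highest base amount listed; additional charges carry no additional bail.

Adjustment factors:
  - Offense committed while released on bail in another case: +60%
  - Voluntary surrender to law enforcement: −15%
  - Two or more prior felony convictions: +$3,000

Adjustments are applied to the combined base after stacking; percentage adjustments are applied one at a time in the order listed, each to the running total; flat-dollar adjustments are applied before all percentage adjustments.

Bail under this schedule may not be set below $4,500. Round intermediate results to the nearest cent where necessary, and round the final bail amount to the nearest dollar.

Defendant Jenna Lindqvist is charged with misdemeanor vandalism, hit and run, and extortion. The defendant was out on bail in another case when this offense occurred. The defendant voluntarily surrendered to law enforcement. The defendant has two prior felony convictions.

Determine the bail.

Base amounts from the schedule: misdemeanor vandalism $1,750; hit and run $19,300; extortion $19,000.
Stacking rule: use the highest base only. Highest is hit and run at $19,300. Combined base = $19,300.
Two or more prior felony convictions (+$3,000 flat): $19,300 + $3,000 = $22,300.
Offense committed while released on bail in another case (+60%): $22,300 × 1.6 = $35,680.
Voluntary surrender to law enforcement (−15%): $35,680 × 0.85 = $30,328.
$30,328 is at or above the $4,500 minimum.

$30,328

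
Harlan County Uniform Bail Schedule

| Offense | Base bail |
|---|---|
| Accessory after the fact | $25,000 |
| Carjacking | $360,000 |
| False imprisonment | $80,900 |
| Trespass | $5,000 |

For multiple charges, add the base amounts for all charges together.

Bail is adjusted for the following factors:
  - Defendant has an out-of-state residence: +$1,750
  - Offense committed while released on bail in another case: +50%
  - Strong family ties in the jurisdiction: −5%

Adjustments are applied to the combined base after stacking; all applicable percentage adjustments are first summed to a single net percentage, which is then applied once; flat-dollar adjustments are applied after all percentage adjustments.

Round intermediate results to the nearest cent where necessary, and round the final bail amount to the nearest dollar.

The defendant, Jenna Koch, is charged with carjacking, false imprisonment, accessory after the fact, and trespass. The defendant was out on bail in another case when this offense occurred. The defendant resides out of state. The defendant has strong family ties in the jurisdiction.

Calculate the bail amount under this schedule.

Base amounts from the schedule: carjacking $360,000; false imprisonment $80,900; accessory after the fact $25,000; trespass $5,000.
Stacking rule: sum of all bases. $360,000 + $80,900 + $25,000 + $5,000 = $470,900.
Net percentage adjustment: +50% −5% = +45%. $470,900 × 1.45 = $682,805.
Defendant has an out-of-state residence (+$1,750 flat): $682,805 + $1,750 = $684,555.

$684,555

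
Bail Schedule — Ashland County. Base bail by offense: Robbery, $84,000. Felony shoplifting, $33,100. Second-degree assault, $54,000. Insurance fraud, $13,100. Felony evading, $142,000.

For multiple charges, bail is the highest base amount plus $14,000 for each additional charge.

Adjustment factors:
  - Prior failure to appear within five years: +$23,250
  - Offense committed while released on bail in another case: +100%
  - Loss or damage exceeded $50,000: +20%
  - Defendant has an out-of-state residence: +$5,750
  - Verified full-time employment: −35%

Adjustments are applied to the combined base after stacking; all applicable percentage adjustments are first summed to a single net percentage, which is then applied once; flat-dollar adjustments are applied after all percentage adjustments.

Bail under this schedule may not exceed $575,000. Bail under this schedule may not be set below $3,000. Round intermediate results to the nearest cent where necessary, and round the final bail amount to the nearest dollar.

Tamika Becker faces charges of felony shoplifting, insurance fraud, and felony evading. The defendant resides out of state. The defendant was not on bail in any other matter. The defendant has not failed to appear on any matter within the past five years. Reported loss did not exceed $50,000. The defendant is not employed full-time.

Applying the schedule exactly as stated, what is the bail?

Base amounts from the schedule: felony shoplifting $33,100; insurance fraud $13,100; felony evading $142,000.
Stacking rule: highest base plus $14,000 per additional charge. Highest is felony evading at $142,000; 2 additional charges → +$28,000. Combined base = $170,000.
Defendant has an out-of-state residence (+$5,750 flat): $170,000 + $5,750 = $175,750.
$175,750 is within the $575,000 maximum.
$175,750 is at or above the $3,000 minimum.

$175,750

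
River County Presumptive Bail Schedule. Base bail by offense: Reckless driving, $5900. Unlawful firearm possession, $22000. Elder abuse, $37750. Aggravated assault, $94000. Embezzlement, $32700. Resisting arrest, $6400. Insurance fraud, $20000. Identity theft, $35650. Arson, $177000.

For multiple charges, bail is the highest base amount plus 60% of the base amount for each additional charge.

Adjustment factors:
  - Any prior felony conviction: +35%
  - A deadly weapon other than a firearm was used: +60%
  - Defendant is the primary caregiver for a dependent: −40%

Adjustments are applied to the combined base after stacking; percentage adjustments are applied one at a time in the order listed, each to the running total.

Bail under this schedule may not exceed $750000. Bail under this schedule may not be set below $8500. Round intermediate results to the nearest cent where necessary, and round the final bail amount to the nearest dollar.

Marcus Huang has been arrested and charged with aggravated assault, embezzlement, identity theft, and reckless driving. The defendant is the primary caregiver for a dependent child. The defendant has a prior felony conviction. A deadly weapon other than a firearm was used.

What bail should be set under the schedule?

Base amounts from the schedule: aggravated assault $94000; embezzlement $32700; identity theft $35650; reckless driving $5900.
Stacking rule: highest base plus 60% of each additional charge. Highest is aggravated assault at $94000. Additional: $32700 × 60% = $19620; $35650 × 60% = $21390; $5900 × 60% = $3540. Combined base = $94000 + $44550 = $138550.
Any prior felony conviction (+35%): $138550 × 1.35 = $187042.50.
A deadly weapon other than a firearm was used (+60%): $187042.50 × 1.6 = $299268.
Defendant is the primary caregiver for a dependent (−40%): $299268 × 0.6 = $179560.80.
$179560.80 is within the $750000 maximum.
$179560.80 is at or above the $8500 minimum.
Rounded to the nearest dollar: $179561.

$179561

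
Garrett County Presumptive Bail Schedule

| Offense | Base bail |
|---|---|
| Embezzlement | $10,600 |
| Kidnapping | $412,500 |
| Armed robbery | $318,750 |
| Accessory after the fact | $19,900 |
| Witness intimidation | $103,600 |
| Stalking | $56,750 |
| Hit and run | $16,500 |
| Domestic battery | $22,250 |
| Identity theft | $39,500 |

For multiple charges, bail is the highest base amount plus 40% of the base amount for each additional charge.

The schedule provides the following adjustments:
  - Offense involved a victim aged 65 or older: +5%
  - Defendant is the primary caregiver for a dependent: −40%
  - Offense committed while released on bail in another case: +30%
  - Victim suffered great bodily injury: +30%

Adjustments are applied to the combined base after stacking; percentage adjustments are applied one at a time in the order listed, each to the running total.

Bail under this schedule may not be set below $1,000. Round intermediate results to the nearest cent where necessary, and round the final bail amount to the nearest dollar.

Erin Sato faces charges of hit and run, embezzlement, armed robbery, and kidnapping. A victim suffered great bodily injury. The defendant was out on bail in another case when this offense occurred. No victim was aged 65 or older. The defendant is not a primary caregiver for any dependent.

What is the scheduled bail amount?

$930,920

Base amounts from the schedule: hit and run $16,500; embezzlement $10,600; armed robbery $318,750; kidnapping $412,500.
Stacking rule: highest base plus 40% of each additional charge. Highest is kidnapping at $412,500. Additional: $16,500 × 40% = $6,600; $10,600 × 40% = $4,240; $318,750 × 40% = $127,500. Combined base = $412,500 + $138,340 = $550,840.
Offense committed while released on bail in another case (+30%): $550,840 × 1.3 = $716,092.
Victim suffered great bodily injury (+30%): $716,092 × 1.3 = $930,919.60.
$930,919.60 is at or above the $1,000 minimum.
Rounded to the nearest dollar: $930,920.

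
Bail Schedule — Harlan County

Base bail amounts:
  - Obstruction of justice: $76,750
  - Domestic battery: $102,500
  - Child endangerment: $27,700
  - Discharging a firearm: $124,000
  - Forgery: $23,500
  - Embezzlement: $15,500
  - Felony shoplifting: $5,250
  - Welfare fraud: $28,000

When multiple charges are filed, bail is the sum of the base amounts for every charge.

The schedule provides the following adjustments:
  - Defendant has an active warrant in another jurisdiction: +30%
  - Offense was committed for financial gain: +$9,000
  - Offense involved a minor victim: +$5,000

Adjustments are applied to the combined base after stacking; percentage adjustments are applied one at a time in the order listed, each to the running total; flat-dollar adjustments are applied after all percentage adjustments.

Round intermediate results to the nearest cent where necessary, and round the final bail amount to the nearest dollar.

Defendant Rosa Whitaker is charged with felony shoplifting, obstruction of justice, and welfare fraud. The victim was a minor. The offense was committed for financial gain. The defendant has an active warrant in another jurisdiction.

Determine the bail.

Base amounts from the schedule: felony shoplifting $5,250; obstruction of justice $76,750; welfare fraud $28,000.
Stacking rule: sum of all bases. $5,250 + $76,750 + $28,000 = $110,000.
Defendant has an active warrant in another jurisdiction (+30%): $110,000 × 1.3 = $143,000.
Offense was committed for financial gain (+$9,000 flat): $143,000 + $9,000 = $152,000.
Offense involved a minor victim (+$5,000 flat): $152,000 + $5,000 = $157,000.

$157,000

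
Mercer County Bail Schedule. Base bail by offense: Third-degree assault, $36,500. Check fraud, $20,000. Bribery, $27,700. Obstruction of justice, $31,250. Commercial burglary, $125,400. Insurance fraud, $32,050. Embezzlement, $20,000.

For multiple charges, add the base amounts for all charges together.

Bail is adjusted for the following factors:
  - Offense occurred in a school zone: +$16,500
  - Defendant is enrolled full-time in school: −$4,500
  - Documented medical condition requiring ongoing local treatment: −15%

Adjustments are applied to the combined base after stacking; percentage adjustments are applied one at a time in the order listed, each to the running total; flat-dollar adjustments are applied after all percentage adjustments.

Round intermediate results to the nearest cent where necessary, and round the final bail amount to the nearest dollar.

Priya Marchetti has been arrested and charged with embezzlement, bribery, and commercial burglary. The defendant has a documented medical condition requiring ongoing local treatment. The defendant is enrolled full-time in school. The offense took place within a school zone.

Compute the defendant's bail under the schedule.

$159,135

Base amounts from the schedule: embezzlement $20,000; bribery $27,700; commercial burglary $125,400.
Stacking rule: sum of all bases. $20,000 + $27,700 + $125,400 = $173,100.
Documented medical condition requiring ongoing local treatment (−15%): $173,100 × 0.85 = $147,135.
Offense occurred in a school zone (+$16,500 flat): $147,135 + $16,500 = $163,635.
Defendant is enrolled full-time in school (−$4,500 flat): $163,635 − $4,500 = $159,135.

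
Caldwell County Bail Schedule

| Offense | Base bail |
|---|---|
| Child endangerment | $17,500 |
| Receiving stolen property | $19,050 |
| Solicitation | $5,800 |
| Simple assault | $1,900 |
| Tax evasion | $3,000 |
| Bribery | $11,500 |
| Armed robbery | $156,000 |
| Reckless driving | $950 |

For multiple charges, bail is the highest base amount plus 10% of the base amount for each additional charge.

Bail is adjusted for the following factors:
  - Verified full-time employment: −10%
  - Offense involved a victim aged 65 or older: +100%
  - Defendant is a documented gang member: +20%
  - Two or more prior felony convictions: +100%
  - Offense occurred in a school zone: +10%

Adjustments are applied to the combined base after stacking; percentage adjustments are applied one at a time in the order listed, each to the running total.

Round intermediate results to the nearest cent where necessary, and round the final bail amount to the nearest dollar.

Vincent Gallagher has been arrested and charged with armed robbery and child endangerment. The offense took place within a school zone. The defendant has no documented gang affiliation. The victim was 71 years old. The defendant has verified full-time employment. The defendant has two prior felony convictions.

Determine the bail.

$624,690

Base amounts from the schedule: armed robbery $156,000; child endangerment $17,500.
Stacking rule: highest base plus 10% of each additional charge. Highest is armed robbery at $156,000. Additional: $17,500 × 10% = $1,750. Combined base = $156,000 + $1,750 = $157,750.
Verified full-time employment (−10%): $157,750 × 0.9 = $141,975.
Offense involved a victim aged 65 or older (+100%): $141,975 × 2 = $283,950.
Two or more prior felony convictions (+100%): $283,950 × 2 = $567,900.
Offense occurred in a school zone (+10%): $567,900 × 1.1 = $624,690.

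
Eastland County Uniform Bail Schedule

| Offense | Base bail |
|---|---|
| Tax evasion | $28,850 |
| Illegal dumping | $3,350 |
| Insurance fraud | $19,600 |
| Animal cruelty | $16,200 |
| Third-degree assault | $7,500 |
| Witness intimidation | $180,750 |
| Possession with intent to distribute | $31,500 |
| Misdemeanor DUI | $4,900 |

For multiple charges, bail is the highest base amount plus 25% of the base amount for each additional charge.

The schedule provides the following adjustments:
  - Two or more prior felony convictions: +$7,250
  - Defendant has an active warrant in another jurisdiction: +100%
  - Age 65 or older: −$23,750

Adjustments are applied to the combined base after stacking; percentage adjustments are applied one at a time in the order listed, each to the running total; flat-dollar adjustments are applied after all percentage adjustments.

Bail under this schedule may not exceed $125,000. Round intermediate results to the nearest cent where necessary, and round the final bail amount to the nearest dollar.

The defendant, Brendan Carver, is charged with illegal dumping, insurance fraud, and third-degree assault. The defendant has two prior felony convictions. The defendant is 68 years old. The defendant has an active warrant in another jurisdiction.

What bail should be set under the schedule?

$28,125

Base amounts from the schedule: illegal dumping $3,350; insurance fraud $19,600; third-degree assault $7,500.
Stacking rule: highest base plus 25% of each additional charge. Highest is insurance fraud at $19,600. Additional: $3,350 × 25% = $837.50; $7,500 × 25% = $1,875. Combined base = $19,600 + $2,712.50 = $22,312.50.
Defendant has an active warrant in another jurisdiction (+100%): $22,312.50 × 2 = $44,625.
Two or more prior felony convictions (+$7,250 flat): $44,625 + $7,250 = $51,875.
Age 65 or older (−$23,750 flat): $51,875 − $23,750 = $28,125.
$28,125 is within the $125,000 maximum.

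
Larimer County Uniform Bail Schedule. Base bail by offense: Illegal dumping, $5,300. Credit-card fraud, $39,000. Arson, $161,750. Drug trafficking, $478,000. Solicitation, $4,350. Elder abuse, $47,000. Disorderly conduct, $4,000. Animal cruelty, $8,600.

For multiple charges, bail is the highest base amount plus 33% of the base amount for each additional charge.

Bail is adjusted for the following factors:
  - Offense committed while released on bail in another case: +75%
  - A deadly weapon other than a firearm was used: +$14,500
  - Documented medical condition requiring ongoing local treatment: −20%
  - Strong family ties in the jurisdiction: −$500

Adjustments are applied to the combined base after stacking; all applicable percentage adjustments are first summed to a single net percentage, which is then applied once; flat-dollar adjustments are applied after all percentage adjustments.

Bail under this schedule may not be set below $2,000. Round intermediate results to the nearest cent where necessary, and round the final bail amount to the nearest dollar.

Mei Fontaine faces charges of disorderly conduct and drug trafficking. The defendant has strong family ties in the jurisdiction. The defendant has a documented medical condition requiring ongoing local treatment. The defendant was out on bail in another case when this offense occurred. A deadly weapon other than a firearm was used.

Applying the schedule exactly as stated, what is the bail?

Base amounts from the schedule: disorderly conduct $4,000; drug trafficking $478,000.
Stacking rule: highest base plus 33% of each additional charge. Highest is drug trafficking at $478,000. Additional: $4,000 × 33% = $1,320. Combined base = $478,000 + $1,320 = $479,320.
Net percentage adjustment: +75% −20% = +55%. $479,320 × 1.55 = $742,946.
A deadly weapon other than a firearm was used (+$14,500 flat): $742,946 + $14,500 = $757,446.
Strong family ties in the jurisdiction (−$500 flat): $757,446 − $500 = $756,946.
$756,946 is at or above the $2,000 minimum.

$756,946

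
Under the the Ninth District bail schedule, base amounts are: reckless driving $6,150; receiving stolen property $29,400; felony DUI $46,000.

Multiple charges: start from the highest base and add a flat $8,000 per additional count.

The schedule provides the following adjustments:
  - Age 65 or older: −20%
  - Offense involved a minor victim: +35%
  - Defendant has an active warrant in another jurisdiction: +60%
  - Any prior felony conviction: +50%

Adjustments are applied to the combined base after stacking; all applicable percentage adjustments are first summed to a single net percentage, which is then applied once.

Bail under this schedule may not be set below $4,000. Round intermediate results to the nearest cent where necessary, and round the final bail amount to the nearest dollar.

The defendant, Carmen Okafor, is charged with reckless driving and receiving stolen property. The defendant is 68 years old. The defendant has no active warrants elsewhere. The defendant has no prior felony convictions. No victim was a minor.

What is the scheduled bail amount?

Base amounts from the schedule: reckless driving $6,150; receiving stolen property $29,400.
Stacking rule: highest base plus $8,000 per additional charge. Highest is receiving stolen property at $29,400; 1 additional charge → +$8,000. Combined base = $37,400.
Age 65 or older (−20%): $37,400 × 0.8 = $29,920.
$29,920 is at or above the $4,000 minimum.

$29,920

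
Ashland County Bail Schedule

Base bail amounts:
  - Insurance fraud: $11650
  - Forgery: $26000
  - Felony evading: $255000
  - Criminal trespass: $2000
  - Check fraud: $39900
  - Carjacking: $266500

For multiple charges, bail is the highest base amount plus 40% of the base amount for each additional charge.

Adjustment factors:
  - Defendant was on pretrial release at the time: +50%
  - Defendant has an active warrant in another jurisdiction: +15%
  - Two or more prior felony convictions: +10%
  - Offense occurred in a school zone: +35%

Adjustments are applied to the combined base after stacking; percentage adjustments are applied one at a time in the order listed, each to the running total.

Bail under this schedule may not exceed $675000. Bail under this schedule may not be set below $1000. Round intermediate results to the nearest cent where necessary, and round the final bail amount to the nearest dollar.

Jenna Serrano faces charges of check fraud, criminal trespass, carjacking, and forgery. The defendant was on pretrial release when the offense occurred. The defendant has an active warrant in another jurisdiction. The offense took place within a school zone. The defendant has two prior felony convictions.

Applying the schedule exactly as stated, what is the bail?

$675000

Base amounts from the schedule: check fraud $39900; criminal trespass $2000; carjacking $266500; forgery $26000.
Stacking rule: highest base plus 40% of each additional charge. Highest is carjacking at $266500. Additional: $39900 × 40% = $15960; $2000 × 40% = $800; $26000 × 40% = $10400. Combined base = $266500 + $27160 = $293660.
Defendant was on pretrial release at the time (+50%): $293660 × 1.5 = $440490.
Defendant has an active warrant in another jurisdiction (+15%): $440490 × 1.15 = $506563.50.
Two or more prior felony convictions (+10%): $506563.50 × 1.1 = $557219.85.
Offense occurred in a school zone (+35%): $557219.85 × 1.35 = $752246.80.
Result $752246.80 exceeds the maximum of $675000; bail is capped at $675000.
$675000 is at or above the $1000 minimum.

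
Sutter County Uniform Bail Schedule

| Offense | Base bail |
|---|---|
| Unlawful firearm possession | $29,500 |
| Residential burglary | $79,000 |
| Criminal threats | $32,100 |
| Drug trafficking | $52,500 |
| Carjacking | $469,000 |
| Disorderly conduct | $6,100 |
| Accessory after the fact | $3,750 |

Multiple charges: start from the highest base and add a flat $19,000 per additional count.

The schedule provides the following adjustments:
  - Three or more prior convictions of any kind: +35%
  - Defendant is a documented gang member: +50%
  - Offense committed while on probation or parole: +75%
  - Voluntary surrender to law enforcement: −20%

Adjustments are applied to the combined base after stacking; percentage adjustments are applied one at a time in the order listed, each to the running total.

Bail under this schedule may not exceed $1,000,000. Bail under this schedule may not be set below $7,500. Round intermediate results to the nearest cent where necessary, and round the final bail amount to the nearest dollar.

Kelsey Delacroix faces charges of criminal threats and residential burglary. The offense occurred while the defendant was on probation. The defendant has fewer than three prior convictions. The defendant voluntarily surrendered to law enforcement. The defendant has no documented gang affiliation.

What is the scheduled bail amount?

Base amounts from the schedule: criminal threats $32,100; residential burglary $79,000.
Stacking rule: highest base plus $19,000 per additional charge. Highest is residential burglary at $79,000; 1 additional charge → +$19,000. Combined base = $98,000.
Offense committed while on probation or parole (+75%): $98,000 × 1.75 = $171,500.
Voluntary surrender to law enforcement (−20%): $171,500 × 0.8 = $137,200.
$137,200 is within the $1,000,000 maximum.
$137,200 is at or above the $7,500 minimum.

$137,200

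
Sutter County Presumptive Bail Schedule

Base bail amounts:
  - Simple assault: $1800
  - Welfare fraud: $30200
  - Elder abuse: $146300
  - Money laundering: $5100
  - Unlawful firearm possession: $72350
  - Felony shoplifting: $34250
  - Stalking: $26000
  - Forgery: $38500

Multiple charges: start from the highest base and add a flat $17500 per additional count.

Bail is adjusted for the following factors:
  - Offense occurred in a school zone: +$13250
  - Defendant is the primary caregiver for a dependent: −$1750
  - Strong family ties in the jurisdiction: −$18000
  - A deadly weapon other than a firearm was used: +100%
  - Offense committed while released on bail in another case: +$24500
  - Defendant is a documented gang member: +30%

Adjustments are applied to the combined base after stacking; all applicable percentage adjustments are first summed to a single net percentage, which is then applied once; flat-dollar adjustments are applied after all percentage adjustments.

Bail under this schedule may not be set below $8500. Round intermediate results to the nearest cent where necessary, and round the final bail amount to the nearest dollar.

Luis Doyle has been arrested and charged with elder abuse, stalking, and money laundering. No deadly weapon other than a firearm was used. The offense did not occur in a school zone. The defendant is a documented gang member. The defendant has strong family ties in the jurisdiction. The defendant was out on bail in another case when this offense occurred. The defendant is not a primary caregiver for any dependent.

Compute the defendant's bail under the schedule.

$242190

Base amounts from the schedule: elder abuse $146300; stalking $26000; money laundering $5100.
Stacking rule: highest base plus $17500 per additional charge. Highest is elder abuse at $146300; 2 additional charges → +$35000. Combined base = $181300.
Defendant is a documented gang member (+30%): $181300 × 1.3 = $235690.
Strong family ties in the jurisdiction (−$18000 flat): $235690 − $18000 = $217690.
Offense committed while released on bail in another case (+$24500 flat): $217690 + $24500 = $242190.
$242190 is at or above the $8500 minimum.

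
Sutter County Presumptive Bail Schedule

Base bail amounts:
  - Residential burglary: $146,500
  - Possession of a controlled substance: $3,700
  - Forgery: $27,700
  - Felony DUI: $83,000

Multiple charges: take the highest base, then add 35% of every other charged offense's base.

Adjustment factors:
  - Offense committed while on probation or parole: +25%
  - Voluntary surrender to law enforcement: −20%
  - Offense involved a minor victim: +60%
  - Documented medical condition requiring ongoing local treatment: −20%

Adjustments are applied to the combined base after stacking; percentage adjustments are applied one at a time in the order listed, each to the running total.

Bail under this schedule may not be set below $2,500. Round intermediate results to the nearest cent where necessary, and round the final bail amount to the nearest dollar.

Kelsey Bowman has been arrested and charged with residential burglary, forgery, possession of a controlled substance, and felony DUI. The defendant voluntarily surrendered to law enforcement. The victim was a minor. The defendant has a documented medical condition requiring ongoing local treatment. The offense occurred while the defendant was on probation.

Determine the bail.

$238,771

Base amounts from the schedule: residential burglary $146,500; forgery $27,700; possession of a controlled substance $3,700; felony DUI $83,000.
Stacking rule: highest base plus 35% of each additional charge. Highest is residential burglary at $146,500. Additional: $27,700 × 35% = $9,695; $3,700 × 35% = $1,295; $83,000 × 35% = $29,050. Combined base = $146,500 + $40,040 = $186,540.
Offense committed while on probation or parole (+25%): $186,540 × 1.25 = $233,175.
Voluntary surrender to law enforcement (−20%): $233,175 × 0.8 = $186,540.
Offense involved a minor victim (+60%): $186,540 × 1.6 = $298,464.
Documented medical condition requiring ongoing local treatment (−20%): $298,464 × 0.8 = $238,771.20.
$238,771.20 is at or above the $2,500 minimum.
Rounded to the nearest dollar: $238,771.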